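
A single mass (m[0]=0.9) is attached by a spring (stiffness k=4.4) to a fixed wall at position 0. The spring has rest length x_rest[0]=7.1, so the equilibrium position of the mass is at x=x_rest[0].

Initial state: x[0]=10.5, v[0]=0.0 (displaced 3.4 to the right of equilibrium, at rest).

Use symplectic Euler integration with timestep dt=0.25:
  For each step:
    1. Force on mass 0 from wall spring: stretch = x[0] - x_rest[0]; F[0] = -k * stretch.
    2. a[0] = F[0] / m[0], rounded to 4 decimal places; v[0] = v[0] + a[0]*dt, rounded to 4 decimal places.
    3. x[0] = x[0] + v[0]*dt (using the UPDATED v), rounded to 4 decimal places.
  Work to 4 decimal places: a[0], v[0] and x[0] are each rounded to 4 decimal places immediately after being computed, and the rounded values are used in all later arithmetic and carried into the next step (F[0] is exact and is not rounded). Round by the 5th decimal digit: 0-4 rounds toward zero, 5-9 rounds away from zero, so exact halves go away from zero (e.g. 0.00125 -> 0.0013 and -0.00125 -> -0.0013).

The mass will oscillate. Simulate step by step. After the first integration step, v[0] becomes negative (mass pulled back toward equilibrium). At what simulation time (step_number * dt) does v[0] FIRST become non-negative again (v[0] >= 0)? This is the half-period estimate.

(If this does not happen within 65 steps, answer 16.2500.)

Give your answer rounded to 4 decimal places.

Step 0: x=[10.5000] v=[0.0000]
Step 1: x=[9.4611] v=[-4.1556]
Step 2: x=[7.7008] v=[-7.0414]
Step 3: x=[5.7569] v=[-7.7757]
Step 4: x=[4.2234] v=[-6.1341]
Step 5: x=[3.5688] v=[-2.6183]
Step 6: x=[3.9932] v=[1.6976]
First v>=0 after going negative at step 6, time=1.5000

Answer: 1.5000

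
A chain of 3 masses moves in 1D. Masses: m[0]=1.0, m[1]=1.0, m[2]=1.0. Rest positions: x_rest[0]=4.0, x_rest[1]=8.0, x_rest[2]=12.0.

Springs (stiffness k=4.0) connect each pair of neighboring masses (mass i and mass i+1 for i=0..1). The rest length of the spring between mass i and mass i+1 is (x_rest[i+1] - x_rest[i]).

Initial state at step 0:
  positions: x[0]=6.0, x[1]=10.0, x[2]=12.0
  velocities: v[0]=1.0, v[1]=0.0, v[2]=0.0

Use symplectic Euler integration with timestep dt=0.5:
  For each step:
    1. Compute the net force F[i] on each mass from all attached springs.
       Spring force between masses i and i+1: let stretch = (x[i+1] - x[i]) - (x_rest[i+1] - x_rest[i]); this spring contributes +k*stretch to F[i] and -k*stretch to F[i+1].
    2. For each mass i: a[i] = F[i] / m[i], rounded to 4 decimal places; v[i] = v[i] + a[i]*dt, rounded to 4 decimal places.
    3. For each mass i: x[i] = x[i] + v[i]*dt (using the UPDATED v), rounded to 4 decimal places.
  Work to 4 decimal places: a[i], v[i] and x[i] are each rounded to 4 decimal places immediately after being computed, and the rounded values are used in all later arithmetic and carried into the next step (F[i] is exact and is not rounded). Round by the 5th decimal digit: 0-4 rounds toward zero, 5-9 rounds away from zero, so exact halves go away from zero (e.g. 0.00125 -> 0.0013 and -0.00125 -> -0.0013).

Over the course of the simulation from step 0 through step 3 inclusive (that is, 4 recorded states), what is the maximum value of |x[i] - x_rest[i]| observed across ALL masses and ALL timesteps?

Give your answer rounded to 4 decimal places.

Step 0: x=[6.0000 10.0000 12.0000] v=[1.0000 0.0000 0.0000]
Step 1: x=[6.5000 8.0000 14.0000] v=[1.0000 -4.0000 4.0000]
Step 2: x=[4.5000 10.5000 14.0000] v=[-4.0000 5.0000 0.0000]
Step 3: x=[4.5000 10.5000 14.5000] v=[0.0000 0.0000 1.0000]
Max displacement = 2.5000

Answer: 2.5000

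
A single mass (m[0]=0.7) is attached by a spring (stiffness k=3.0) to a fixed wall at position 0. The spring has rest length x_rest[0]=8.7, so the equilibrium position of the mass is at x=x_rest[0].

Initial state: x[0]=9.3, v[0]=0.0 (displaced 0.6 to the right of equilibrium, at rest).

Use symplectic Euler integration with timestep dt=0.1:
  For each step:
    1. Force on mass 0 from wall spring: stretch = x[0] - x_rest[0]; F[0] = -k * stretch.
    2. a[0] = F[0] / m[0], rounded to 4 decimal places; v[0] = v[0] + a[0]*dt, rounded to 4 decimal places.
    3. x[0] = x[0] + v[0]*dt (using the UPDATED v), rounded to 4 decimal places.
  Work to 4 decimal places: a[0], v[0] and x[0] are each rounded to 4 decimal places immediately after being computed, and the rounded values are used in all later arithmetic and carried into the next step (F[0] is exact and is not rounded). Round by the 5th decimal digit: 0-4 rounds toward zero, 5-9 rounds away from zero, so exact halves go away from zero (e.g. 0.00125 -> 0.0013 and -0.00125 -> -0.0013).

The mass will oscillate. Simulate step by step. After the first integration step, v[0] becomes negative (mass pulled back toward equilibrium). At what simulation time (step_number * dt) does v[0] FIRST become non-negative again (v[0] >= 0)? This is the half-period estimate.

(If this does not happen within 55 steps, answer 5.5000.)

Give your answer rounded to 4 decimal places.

Answer: 1.6000

Derivation:
Step 0: x=[9.3000] v=[0.0000]
Step 1: x=[9.2743] v=[-0.2571]
Step 2: x=[9.2240] v=[-0.5032]
Step 3: x=[9.1512] v=[-0.7278]
Step 4: x=[9.0591] v=[-0.9212]
Step 5: x=[8.9516] v=[-1.0751]
Step 6: x=[8.8333] v=[-1.1829]
Step 7: x=[8.7093] v=[-1.2400]
Step 8: x=[8.5849] v=[-1.2440]
Step 9: x=[8.4654] v=[-1.1947]
Step 10: x=[8.3560] v=[-1.0942]
Step 11: x=[8.2613] v=[-0.9468]
Step 12: x=[8.1854] v=[-0.7588]
Step 13: x=[8.1316] v=[-0.5383]
Step 14: x=[8.1021] v=[-0.2947]
Step 15: x=[8.0983] v=[-0.0385]
Step 16: x=[8.1202] v=[0.2194]
First v>=0 after going negative at step 16, time=1.6000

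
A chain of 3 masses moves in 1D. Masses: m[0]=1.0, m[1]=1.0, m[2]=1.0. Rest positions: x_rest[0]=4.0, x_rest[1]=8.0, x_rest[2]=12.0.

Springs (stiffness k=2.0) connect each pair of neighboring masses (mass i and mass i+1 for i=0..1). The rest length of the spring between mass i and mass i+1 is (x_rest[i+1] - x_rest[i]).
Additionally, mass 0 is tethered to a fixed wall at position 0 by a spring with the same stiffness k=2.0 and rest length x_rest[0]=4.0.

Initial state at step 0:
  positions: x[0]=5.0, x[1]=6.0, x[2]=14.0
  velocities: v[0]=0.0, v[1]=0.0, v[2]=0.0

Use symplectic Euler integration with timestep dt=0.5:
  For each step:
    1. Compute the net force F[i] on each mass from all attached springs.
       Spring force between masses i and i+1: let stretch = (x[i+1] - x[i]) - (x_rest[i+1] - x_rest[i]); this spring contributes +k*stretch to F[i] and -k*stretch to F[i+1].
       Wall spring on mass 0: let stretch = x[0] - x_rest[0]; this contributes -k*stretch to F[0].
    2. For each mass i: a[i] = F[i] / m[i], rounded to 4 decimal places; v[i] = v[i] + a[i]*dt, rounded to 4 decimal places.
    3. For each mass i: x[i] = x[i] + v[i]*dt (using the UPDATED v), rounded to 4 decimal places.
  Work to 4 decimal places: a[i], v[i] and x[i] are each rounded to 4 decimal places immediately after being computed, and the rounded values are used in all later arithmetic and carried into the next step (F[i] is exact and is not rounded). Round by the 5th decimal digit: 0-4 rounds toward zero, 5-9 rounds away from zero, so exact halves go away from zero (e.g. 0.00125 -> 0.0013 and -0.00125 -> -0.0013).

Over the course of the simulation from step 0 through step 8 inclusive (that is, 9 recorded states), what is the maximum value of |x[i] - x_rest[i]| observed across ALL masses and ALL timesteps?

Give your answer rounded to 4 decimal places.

Answer: 3.0000

Derivation:
Step 0: x=[5.0000 6.0000 14.0000] v=[0.0000 0.0000 0.0000]
Step 1: x=[3.0000 9.5000 12.0000] v=[-4.0000 7.0000 -4.0000]
Step 2: x=[2.7500 11.0000 10.7500] v=[-0.5000 3.0000 -2.5000]
Step 3: x=[5.2500 8.2500 11.6250] v=[5.0000 -5.5000 1.7500]
Step 4: x=[6.6250 5.6875 12.8125] v=[2.7500 -5.1250 2.3750]
Step 5: x=[4.2188 7.1563 12.4375] v=[-4.8125 2.9375 -0.7500]
Step 6: x=[1.1719 9.7969 11.4219] v=[-6.0938 5.2812 -2.0312]
Step 7: x=[1.8516 8.9375 11.5938] v=[1.3593 -1.7188 0.3438]
Step 8: x=[5.1484 5.8633 12.4376] v=[6.5936 -6.1484 1.6875]
Max displacement = 3.0000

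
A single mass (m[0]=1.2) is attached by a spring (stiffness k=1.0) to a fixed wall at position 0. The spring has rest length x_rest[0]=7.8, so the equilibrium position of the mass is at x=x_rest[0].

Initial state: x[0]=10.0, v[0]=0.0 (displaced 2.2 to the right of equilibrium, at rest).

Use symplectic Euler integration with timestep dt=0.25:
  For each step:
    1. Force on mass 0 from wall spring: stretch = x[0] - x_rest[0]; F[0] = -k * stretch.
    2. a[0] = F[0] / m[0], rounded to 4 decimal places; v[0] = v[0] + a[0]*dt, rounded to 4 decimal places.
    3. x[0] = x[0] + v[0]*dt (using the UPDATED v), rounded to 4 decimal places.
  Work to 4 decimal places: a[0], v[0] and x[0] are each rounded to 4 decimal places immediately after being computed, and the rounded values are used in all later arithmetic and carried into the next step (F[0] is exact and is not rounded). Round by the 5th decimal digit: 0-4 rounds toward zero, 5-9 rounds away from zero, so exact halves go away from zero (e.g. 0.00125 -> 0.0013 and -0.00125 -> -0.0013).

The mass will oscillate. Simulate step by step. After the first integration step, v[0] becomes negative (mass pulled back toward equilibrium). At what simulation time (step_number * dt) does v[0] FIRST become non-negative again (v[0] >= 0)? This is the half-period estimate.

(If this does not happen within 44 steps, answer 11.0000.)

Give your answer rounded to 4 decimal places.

Answer: 3.5000

Derivation:
Step 0: x=[10.0000] v=[0.0000]
Step 1: x=[9.8854] v=[-0.4583]
Step 2: x=[9.6622] v=[-0.8928]
Step 3: x=[9.3420] v=[-1.2808]
Step 4: x=[8.9415] v=[-1.6021]
Step 5: x=[8.4815] v=[-1.8399]
Step 6: x=[7.9860] v=[-1.9819]
Step 7: x=[7.4808] v=[-2.0207]
Step 8: x=[6.9923] v=[-1.9542]
Step 9: x=[6.5458] v=[-1.7859]
Step 10: x=[6.1647] v=[-1.5246]
Step 11: x=[5.8687] v=[-1.1839]
Step 12: x=[5.6733] v=[-0.7816]
Step 13: x=[5.5887] v=[-0.3385]
Step 14: x=[5.6193] v=[0.1222]
First v>=0 after going negative at step 14, time=3.5000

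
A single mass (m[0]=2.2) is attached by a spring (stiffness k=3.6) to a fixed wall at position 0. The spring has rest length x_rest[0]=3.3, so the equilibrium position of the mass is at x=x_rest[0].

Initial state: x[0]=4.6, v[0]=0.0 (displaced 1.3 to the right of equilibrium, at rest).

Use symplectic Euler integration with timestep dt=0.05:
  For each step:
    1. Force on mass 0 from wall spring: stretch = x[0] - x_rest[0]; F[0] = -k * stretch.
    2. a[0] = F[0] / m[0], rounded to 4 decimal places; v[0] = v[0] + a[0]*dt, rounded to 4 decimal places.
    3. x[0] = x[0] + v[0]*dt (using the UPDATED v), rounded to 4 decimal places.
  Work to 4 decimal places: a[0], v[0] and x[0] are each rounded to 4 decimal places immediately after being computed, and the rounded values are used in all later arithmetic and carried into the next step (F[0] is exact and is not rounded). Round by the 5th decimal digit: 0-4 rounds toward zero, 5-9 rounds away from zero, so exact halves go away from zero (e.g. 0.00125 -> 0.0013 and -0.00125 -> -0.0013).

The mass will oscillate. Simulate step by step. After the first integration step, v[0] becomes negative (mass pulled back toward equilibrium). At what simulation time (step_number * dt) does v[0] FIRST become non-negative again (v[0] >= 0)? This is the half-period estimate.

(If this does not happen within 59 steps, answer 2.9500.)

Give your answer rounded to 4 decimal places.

Answer: 2.5000

Derivation:
Step 0: x=[4.6000] v=[0.0000]
Step 1: x=[4.5947] v=[-0.1064]
Step 2: x=[4.5841] v=[-0.2123]
Step 3: x=[4.5682] v=[-0.3174]
Step 4: x=[4.5471] v=[-0.4212]
Step 5: x=[4.5209] v=[-0.5232]
Step 6: x=[4.4897] v=[-0.6231]
Step 7: x=[4.4537] v=[-0.7204]
Step 8: x=[4.4130] v=[-0.8148]
Step 9: x=[4.3677] v=[-0.9059]
Step 10: x=[4.3180] v=[-0.9933]
Step 11: x=[4.2642] v=[-1.0766]
Step 12: x=[4.2064] v=[-1.1555]
Step 13: x=[4.1449] v=[-1.2297]
Step 14: x=[4.0800] v=[-1.2988]
Step 15: x=[4.0119] v=[-1.3626]
Step 16: x=[3.9409] v=[-1.4208]
Step 17: x=[3.8672] v=[-1.4732]
Step 18: x=[3.7912] v=[-1.5196]
Step 19: x=[3.7132] v=[-1.5598]
Step 20: x=[3.6335] v=[-1.5936]
Step 21: x=[3.5525] v=[-1.6209]
Step 22: x=[3.4704] v=[-1.6416]
Step 23: x=[3.3876] v=[-1.6555]
Step 24: x=[3.3045] v=[-1.6627]
Step 25: x=[3.2213] v=[-1.6631]
Step 26: x=[3.1385] v=[-1.6567]
Step 27: x=[3.0563] v=[-1.6435]
Step 28: x=[2.9751] v=[-1.6236]
Step 29: x=[2.8953] v=[-1.5970]
Step 30: x=[2.8171] v=[-1.5639]
Step 31: x=[2.7409] v=[-1.5244]
Step 32: x=[2.6670] v=[-1.4787]
Step 33: x=[2.5957] v=[-1.4269]
Step 34: x=[2.5272] v=[-1.3693]
Step 35: x=[2.4619] v=[-1.3061]
Step 36: x=[2.4000] v=[-1.2375]
Step 37: x=[2.3418] v=[-1.1639]
Step 38: x=[2.2875] v=[-1.0855]
Step 39: x=[2.2374] v=[-1.0027]
Step 40: x=[2.1916] v=[-0.9158]
Step 41: x=[2.1503] v=[-0.8251]
Step 42: x=[2.1138] v=[-0.7310]
Step 43: x=[2.0821] v=[-0.6339]
Step 44: x=[2.0554] v=[-0.5343]
Step 45: x=[2.0338] v=[-0.4325]
Step 46: x=[2.0174] v=[-0.3289]
Step 47: x=[2.0062] v=[-0.2240]
Step 48: x=[2.0003] v=[-0.1181]
Step 49: x=[1.9997] v=[-0.0118]
Step 50: x=[2.0044] v=[0.0946]
First v>=0 after going negative at step 50, time=2.5000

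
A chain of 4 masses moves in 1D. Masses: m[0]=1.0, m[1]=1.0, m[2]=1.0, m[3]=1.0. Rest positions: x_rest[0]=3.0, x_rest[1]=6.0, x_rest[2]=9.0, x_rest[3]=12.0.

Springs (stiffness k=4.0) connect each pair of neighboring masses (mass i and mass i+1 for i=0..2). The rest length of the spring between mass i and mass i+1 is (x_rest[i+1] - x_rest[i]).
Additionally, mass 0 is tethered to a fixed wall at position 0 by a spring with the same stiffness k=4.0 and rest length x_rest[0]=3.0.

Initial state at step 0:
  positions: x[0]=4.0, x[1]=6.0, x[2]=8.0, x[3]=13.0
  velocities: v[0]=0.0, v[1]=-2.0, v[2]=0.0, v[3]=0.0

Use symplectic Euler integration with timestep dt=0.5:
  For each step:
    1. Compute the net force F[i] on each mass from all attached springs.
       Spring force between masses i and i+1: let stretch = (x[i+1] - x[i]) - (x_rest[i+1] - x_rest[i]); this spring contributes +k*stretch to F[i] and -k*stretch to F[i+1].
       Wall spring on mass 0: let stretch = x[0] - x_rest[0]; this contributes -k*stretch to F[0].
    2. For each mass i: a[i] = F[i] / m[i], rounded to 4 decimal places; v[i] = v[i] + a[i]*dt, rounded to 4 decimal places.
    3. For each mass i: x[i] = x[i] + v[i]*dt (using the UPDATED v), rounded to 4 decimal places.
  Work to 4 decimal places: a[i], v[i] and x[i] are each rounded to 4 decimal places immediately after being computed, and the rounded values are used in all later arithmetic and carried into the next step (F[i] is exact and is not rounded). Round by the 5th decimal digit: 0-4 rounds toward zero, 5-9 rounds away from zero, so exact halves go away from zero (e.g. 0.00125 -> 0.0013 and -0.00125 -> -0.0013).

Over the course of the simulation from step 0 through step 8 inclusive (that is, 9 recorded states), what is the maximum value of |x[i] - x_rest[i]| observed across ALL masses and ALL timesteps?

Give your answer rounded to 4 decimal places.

Answer: 3.0000

Derivation:
Step 0: x=[4.0000 6.0000 8.0000 13.0000] v=[0.0000 -2.0000 0.0000 0.0000]
Step 1: x=[2.0000 5.0000 11.0000 11.0000] v=[-4.0000 -2.0000 6.0000 -4.0000]
Step 2: x=[1.0000 7.0000 8.0000 12.0000] v=[-2.0000 4.0000 -6.0000 2.0000]
Step 3: x=[5.0000 4.0000 8.0000 12.0000] v=[8.0000 -6.0000 0.0000 0.0000]
Step 4: x=[3.0000 6.0000 8.0000 11.0000] v=[-4.0000 4.0000 0.0000 -2.0000]
Step 5: x=[1.0000 7.0000 9.0000 10.0000] v=[-4.0000 2.0000 2.0000 -2.0000]
Step 6: x=[4.0000 4.0000 9.0000 11.0000] v=[6.0000 -6.0000 0.0000 2.0000]
Step 7: x=[3.0000 6.0000 6.0000 13.0000] v=[-2.0000 4.0000 -6.0000 4.0000]
Step 8: x=[2.0000 5.0000 10.0000 11.0000] v=[-2.0000 -2.0000 8.0000 -4.0000]
Max displacement = 3.0000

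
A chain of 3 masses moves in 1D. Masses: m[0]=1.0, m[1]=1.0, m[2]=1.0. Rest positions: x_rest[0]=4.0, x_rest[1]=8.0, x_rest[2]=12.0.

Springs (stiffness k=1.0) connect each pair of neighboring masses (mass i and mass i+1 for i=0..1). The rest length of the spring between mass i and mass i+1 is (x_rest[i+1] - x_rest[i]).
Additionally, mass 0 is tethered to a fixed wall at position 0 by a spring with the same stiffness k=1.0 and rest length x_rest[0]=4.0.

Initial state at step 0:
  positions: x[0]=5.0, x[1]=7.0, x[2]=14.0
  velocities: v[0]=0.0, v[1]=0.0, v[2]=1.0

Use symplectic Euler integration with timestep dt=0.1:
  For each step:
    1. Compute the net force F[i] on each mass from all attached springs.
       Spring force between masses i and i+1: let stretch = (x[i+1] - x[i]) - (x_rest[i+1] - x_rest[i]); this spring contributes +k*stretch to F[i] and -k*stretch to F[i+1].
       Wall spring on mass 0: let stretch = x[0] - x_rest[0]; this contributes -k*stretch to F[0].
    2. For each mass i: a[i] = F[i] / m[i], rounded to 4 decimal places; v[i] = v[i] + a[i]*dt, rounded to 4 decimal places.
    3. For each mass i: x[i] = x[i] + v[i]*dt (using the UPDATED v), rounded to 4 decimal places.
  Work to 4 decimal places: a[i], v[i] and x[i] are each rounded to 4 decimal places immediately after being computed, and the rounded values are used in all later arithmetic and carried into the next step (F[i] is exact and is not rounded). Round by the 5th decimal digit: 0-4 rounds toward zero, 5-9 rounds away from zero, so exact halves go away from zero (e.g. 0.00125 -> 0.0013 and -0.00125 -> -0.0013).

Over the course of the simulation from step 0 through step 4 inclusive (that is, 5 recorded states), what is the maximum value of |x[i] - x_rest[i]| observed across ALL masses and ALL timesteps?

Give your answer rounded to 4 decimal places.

Step 0: x=[5.0000 7.0000 14.0000] v=[0.0000 0.0000 1.0000]
Step 1: x=[4.9700 7.0500 14.0700] v=[-0.3000 0.5000 0.7000]
Step 2: x=[4.9111 7.1494 14.1098] v=[-0.5890 0.9940 0.3980]
Step 3: x=[4.8255 7.2960 14.1200] v=[-0.8563 1.4662 0.1020]
Step 4: x=[4.7163 7.4862 14.1020] v=[-1.0918 1.9016 -0.1804]
Max displacement = 2.1200

Answer: 2.1200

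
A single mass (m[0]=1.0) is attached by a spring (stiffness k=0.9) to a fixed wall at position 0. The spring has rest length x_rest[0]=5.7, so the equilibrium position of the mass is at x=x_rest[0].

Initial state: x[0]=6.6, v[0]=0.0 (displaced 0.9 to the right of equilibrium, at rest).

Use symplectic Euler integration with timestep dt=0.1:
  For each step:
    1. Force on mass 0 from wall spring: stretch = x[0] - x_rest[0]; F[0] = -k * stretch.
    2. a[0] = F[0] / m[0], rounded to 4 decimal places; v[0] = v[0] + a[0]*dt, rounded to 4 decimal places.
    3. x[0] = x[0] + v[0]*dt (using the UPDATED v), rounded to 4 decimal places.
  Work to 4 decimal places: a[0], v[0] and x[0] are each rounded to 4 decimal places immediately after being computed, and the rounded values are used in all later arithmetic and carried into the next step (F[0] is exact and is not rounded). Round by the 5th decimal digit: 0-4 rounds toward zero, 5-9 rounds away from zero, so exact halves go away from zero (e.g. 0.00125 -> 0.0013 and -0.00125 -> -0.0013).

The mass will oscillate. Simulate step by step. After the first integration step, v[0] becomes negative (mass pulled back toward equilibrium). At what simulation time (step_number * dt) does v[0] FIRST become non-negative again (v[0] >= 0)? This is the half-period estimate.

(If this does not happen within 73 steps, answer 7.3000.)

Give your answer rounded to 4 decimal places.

Answer: 3.4000

Derivation:
Step 0: x=[6.6000] v=[0.0000]
Step 1: x=[6.5919] v=[-0.0810]
Step 2: x=[6.5758] v=[-0.1613]
Step 3: x=[6.5518] v=[-0.2401]
Step 4: x=[6.5201] v=[-0.3168]
Step 5: x=[6.4810] v=[-0.3906]
Step 6: x=[6.4349] v=[-0.4609]
Step 7: x=[6.3822] v=[-0.5270]
Step 8: x=[6.3234] v=[-0.5884]
Step 9: x=[6.2590] v=[-0.6445]
Step 10: x=[6.1895] v=[-0.6948]
Step 11: x=[6.1156] v=[-0.7389]
Step 12: x=[6.0380] v=[-0.7763]
Step 13: x=[5.9573] v=[-0.8067]
Step 14: x=[5.8743] v=[-0.8299]
Step 15: x=[5.7897] v=[-0.8456]
Step 16: x=[5.7043] v=[-0.8537]
Step 17: x=[5.6189] v=[-0.8541]
Step 18: x=[5.5342] v=[-0.8468]
Step 19: x=[5.4510] v=[-0.8319]
Step 20: x=[5.3701] v=[-0.8095]
Step 21: x=[5.2921] v=[-0.7798]
Step 22: x=[5.2178] v=[-0.7431]
Step 23: x=[5.1478] v=[-0.6997]
Step 24: x=[5.0828] v=[-0.6500]
Step 25: x=[5.0234] v=[-0.5945]
Step 26: x=[4.9700] v=[-0.5336]
Step 27: x=[4.9232] v=[-0.4679]
Step 28: x=[4.8834] v=[-0.3980]
Step 29: x=[4.8510] v=[-0.3245]
Step 30: x=[4.8262] v=[-0.2481]
Step 31: x=[4.8093] v=[-0.1695]
Step 32: x=[4.8004] v=[-0.0893]
Step 33: x=[4.7996] v=[-0.0083]
Step 34: x=[4.8069] v=[0.0727]
First v>=0 after going negative at step 34, time=3.4000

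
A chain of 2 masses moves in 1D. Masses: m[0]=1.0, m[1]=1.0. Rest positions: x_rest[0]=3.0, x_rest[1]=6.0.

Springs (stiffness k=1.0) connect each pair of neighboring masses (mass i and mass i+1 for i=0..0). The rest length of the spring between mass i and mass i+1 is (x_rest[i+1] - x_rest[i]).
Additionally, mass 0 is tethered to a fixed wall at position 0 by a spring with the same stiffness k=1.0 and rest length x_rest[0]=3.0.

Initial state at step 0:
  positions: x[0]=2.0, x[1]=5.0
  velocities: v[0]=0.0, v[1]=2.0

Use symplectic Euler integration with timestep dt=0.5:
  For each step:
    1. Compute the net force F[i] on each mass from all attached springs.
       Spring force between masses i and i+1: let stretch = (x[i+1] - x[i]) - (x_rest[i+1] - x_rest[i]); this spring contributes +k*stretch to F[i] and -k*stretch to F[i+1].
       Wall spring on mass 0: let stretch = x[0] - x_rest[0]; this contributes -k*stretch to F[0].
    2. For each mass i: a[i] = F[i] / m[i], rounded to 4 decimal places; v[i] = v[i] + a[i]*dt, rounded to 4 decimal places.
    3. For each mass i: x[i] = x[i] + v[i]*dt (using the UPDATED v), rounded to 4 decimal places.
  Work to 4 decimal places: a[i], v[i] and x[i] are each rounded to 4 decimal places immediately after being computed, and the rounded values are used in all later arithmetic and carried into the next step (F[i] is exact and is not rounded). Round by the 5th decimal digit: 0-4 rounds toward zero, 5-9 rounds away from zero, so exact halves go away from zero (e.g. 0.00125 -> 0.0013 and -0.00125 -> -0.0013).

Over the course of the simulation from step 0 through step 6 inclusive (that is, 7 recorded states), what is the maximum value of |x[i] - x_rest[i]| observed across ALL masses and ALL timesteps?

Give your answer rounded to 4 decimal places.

Step 0: x=[2.0000 5.0000] v=[0.0000 2.0000]
Step 1: x=[2.2500 6.0000] v=[0.5000 2.0000]
Step 2: x=[2.8750 6.8125] v=[1.2500 1.6250]
Step 3: x=[3.7657 7.3907] v=[1.7813 1.1563]
Step 4: x=[4.6212 7.8126] v=[1.7110 0.8438]
Step 5: x=[5.1193 8.1867] v=[0.9961 0.7481]
Step 6: x=[5.1044 8.5439] v=[-0.0299 0.7144]
Max displacement = 2.5439

Answer: 2.5439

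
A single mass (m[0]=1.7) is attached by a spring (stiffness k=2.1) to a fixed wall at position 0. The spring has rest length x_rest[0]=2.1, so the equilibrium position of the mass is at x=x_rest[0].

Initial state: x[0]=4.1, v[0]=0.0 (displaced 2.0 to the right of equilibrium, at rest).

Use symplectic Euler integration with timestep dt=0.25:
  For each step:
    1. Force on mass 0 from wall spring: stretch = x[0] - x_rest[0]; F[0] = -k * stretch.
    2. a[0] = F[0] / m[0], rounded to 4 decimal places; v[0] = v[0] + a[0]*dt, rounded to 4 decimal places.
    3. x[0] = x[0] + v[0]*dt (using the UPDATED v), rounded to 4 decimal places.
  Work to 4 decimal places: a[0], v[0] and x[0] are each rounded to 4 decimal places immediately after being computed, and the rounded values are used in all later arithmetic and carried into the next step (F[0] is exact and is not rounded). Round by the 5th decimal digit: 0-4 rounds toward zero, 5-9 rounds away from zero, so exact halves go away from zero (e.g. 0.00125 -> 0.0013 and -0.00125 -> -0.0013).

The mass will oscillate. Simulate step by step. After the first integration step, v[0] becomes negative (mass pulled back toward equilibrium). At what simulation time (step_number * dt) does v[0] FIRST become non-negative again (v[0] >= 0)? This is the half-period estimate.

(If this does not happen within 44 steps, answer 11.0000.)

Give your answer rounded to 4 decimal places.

Step 0: x=[4.1000] v=[0.0000]
Step 1: x=[3.9456] v=[-0.6177]
Step 2: x=[3.6487] v=[-1.1877]
Step 3: x=[3.2322] v=[-1.6660]
Step 4: x=[2.7283] v=[-2.0157]
Step 5: x=[2.1759] v=[-2.2097]
Step 6: x=[1.6176] v=[-2.2332]
Step 7: x=[1.0966] v=[-2.0842]
Step 8: x=[0.6530] v=[-1.7743]
Step 9: x=[0.3212] v=[-1.3274]
Step 10: x=[0.1267] v=[-0.7781]
Step 11: x=[0.0845] v=[-0.1687]
Step 12: x=[0.1979] v=[0.4537]
First v>=0 after going negative at step 12, time=3.0000

Answer: 3.0000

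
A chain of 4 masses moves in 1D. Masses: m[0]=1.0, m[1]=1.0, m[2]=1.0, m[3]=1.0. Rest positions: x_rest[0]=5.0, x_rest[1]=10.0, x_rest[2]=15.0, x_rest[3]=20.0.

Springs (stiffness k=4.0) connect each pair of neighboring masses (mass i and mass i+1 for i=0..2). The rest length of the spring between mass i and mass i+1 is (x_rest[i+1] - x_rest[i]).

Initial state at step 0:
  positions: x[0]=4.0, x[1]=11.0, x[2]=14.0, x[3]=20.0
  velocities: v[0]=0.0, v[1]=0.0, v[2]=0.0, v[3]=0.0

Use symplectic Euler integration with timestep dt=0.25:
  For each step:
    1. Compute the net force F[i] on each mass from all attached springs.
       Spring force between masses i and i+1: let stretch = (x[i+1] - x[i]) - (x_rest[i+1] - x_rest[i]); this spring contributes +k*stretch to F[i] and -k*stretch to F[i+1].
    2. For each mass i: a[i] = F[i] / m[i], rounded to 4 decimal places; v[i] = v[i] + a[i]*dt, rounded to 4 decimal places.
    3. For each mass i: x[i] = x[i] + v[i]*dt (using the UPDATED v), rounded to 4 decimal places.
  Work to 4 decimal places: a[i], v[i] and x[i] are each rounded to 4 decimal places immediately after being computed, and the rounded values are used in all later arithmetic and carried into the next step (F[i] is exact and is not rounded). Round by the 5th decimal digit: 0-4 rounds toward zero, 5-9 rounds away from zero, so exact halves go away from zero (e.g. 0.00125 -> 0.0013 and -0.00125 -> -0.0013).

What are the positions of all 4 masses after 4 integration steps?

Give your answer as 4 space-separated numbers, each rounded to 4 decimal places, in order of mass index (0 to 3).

Answer: 5.2110 9.0469 14.9219 19.8203

Derivation:
Step 0: x=[4.0000 11.0000 14.0000 20.0000] v=[0.0000 0.0000 0.0000 0.0000]
Step 1: x=[4.5000 10.0000 14.7500 19.7500] v=[2.0000 -4.0000 3.0000 -1.0000]
Step 2: x=[5.1250 8.8125 15.5625 19.5000] v=[2.5000 -4.7500 3.2500 -1.0000]
Step 3: x=[5.4219 8.3906 15.6719 19.5156] v=[1.1875 -1.6875 0.4375 0.0625]
Step 4: x=[5.2110 9.0469 14.9219 19.8203] v=[-0.8438 2.6251 -3.0001 1.2188]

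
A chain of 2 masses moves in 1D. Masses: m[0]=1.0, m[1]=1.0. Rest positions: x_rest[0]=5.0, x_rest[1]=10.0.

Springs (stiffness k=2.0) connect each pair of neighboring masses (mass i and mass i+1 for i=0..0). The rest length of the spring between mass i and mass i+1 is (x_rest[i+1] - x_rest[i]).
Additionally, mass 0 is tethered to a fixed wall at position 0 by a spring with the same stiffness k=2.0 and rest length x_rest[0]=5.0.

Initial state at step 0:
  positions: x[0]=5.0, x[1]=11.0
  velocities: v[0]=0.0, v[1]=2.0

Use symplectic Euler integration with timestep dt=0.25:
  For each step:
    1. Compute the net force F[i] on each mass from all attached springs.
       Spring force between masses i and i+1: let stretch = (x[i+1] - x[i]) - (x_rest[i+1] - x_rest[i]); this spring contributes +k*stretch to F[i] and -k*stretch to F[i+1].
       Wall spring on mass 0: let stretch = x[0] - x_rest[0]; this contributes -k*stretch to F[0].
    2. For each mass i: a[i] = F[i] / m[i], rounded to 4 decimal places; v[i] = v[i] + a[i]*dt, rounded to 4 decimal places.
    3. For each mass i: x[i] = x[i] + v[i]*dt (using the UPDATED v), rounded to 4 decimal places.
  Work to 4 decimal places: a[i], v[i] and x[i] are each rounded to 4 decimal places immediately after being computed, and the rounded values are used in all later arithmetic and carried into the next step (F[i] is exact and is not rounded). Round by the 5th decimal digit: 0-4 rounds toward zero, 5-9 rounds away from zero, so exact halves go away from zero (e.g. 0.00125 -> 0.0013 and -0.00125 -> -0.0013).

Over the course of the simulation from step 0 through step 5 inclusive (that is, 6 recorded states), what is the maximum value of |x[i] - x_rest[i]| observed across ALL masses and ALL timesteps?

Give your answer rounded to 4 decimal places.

Step 0: x=[5.0000 11.0000] v=[0.0000 2.0000]
Step 1: x=[5.1250 11.3750] v=[0.5000 1.5000]
Step 2: x=[5.3906 11.5938] v=[1.0625 0.8750]
Step 3: x=[5.7578 11.6622] v=[1.4688 0.2734]
Step 4: x=[6.1433 11.6175] v=[1.5421 -0.1788]
Step 5: x=[6.4452 11.5135] v=[1.2076 -0.4159]
Max displacement = 1.6622

Answer: 1.6622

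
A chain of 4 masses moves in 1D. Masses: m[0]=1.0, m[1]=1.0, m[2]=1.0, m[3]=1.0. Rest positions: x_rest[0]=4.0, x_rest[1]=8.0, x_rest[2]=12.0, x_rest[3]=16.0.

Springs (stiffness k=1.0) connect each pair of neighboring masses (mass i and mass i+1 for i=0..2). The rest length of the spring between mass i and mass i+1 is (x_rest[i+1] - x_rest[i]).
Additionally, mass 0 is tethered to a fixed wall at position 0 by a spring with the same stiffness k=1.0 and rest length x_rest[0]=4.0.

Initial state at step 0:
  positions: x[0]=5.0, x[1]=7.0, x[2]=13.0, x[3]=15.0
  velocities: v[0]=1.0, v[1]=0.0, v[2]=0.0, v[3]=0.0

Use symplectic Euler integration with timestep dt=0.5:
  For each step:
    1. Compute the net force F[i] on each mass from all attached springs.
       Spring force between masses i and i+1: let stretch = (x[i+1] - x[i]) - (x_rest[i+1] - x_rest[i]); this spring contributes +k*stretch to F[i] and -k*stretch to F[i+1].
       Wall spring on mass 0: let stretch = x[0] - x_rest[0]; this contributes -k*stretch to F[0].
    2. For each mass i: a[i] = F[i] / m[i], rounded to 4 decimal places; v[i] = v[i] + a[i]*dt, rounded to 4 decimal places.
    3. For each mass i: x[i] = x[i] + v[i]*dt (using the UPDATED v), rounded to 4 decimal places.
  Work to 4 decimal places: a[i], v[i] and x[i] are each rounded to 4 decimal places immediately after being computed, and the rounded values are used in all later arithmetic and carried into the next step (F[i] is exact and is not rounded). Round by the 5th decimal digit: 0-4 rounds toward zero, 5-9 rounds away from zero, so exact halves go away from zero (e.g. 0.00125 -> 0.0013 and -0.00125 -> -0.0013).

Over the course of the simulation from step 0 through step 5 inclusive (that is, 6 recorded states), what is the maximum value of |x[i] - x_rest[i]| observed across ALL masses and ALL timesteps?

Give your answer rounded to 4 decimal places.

Step 0: x=[5.0000 7.0000 13.0000 15.0000] v=[1.0000 0.0000 0.0000 0.0000]
Step 1: x=[4.7500 8.0000 12.0000 15.5000] v=[-0.5000 2.0000 -2.0000 1.0000]
Step 2: x=[4.1250 9.1875 10.8750 16.1250] v=[-1.2500 2.3750 -2.2500 1.2500]
Step 3: x=[3.7344 9.5313 10.6406 16.4375] v=[-0.7813 0.6875 -0.4688 0.6250]
Step 4: x=[3.8594 8.7032 11.5781 16.3008] v=[0.2500 -1.6563 1.8750 -0.2735]
Step 5: x=[4.2305 7.3828 12.9776 15.9834] v=[0.7422 -2.6408 2.7989 -0.6349]
Max displacement = 1.5313

Answer: 1.5313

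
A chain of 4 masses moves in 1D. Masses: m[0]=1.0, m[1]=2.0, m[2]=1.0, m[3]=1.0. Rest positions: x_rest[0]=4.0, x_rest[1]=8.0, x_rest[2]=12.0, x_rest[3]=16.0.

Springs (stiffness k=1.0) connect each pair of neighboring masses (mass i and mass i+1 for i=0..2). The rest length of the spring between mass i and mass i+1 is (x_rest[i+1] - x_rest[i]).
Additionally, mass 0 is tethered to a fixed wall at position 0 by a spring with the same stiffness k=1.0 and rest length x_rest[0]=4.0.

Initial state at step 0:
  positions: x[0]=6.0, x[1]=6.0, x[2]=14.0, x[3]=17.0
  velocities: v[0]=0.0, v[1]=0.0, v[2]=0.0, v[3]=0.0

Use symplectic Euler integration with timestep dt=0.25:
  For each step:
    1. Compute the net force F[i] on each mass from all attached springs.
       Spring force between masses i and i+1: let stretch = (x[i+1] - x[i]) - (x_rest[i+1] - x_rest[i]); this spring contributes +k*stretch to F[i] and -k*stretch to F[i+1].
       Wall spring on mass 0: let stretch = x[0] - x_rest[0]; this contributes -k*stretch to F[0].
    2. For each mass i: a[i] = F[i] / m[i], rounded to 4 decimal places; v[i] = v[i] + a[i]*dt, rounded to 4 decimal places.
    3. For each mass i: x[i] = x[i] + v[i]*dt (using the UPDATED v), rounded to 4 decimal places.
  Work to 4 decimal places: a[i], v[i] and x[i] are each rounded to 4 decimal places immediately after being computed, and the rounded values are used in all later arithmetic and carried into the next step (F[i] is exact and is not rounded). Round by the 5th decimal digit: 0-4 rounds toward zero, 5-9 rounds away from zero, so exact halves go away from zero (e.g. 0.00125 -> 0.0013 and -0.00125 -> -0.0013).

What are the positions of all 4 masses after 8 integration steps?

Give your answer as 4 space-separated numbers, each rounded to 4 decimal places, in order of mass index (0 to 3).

Step 0: x=[6.0000 6.0000 14.0000 17.0000] v=[0.0000 0.0000 0.0000 0.0000]
Step 1: x=[5.6250 6.2500 13.6875 17.0625] v=[-1.5000 1.0000 -1.2500 0.2500]
Step 2: x=[4.9375 6.7129 13.1211 17.1641] v=[-2.7500 1.8516 -2.2656 0.4063]
Step 3: x=[4.0524 7.3206 12.4069 17.2630] v=[-3.5405 2.4307 -2.8569 0.3956]
Step 4: x=[3.1183 7.9851 11.6783 17.3084] v=[-3.7366 2.6580 -2.9145 0.1816]
Step 5: x=[2.2934 8.6129 11.0707 17.2519] v=[-3.2995 2.5113 -2.4303 -0.2259]
Step 6: x=[1.7202 9.1201 10.6958 17.0591] v=[-2.2930 2.0286 -1.4995 -0.7712]
Step 7: x=[1.5019 9.4453 10.6202 16.7186] v=[-0.8731 1.3006 -0.3026 -1.3620]
Step 8: x=[1.6862 9.5589 10.8523 16.2470] v=[0.7373 0.4545 0.9283 -1.8866]

Answer: 1.6862 9.5589 10.8523 16.2470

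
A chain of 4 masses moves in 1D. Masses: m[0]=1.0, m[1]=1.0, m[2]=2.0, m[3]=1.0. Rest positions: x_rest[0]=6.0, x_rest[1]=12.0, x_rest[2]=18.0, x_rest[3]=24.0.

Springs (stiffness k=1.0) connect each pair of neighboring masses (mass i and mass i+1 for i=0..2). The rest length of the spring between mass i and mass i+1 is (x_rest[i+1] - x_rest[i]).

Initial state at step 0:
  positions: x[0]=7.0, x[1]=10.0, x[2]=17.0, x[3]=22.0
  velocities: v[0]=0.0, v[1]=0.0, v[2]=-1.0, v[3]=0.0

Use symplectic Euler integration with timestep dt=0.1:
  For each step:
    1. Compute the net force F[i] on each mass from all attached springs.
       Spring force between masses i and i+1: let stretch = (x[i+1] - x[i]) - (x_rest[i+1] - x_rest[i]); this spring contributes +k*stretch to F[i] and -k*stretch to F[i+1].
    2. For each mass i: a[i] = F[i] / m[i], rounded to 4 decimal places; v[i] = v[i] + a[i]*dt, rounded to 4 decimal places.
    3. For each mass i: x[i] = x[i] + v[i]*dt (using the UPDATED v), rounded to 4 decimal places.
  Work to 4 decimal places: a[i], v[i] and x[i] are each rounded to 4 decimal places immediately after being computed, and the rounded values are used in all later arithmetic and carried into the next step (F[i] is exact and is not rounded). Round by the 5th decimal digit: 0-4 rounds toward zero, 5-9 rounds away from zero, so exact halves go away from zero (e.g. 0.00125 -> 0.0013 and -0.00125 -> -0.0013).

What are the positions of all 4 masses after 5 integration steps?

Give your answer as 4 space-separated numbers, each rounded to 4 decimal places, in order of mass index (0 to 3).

Answer: 6.5738 10.5397 16.3816 22.1235

Derivation:
Step 0: x=[7.0000 10.0000 17.0000 22.0000] v=[0.0000 0.0000 -1.0000 0.0000]
Step 1: x=[6.9700 10.0400 16.8900 22.0100] v=[-0.3000 0.4000 -1.1000 0.1000]
Step 2: x=[6.9107 10.1178 16.7714 22.0288] v=[-0.5930 0.7780 -1.1865 0.1880]
Step 3: x=[6.8235 10.2301 16.6458 22.0550] v=[-0.8723 1.1227 -1.2563 0.2623]
Step 4: x=[6.7103 10.3725 16.5151 22.0871] v=[-1.1316 1.4236 -1.3066 0.3214]
Step 5: x=[6.5738 10.5397 16.3816 22.1235] v=[-1.3654 1.6716 -1.3351 0.3642]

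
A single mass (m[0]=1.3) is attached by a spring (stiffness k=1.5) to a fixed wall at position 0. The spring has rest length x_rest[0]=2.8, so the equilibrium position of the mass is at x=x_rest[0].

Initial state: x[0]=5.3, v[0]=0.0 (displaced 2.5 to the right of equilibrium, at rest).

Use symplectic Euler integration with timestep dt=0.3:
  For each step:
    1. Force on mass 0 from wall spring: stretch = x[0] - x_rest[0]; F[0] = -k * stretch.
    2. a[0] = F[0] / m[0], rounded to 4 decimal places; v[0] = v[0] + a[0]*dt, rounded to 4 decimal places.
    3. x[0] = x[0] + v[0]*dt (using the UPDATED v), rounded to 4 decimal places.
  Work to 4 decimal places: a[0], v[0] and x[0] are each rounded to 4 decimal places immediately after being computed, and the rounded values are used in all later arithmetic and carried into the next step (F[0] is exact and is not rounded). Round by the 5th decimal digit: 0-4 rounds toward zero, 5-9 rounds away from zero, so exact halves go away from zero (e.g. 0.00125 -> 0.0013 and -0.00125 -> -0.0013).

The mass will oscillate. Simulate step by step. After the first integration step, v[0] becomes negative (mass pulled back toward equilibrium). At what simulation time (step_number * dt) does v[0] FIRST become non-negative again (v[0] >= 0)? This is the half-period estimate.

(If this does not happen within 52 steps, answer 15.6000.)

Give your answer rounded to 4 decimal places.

Step 0: x=[5.3000] v=[0.0000]
Step 1: x=[5.0404] v=[-0.8654]
Step 2: x=[4.5481] v=[-1.6409]
Step 3: x=[3.8743] v=[-2.2460]
Step 4: x=[3.0889] v=[-2.6179]
Step 5: x=[2.2735] v=[-2.7179]
Step 6: x=[1.5128] v=[-2.5357]
Step 7: x=[0.8858] v=[-2.0901]
Step 8: x=[0.4576] v=[-1.4275]
Step 9: x=[0.2726] v=[-0.6167]
Step 10: x=[0.3501] v=[0.2582]
First v>=0 after going negative at step 10, time=3.0000

Answer: 3.0000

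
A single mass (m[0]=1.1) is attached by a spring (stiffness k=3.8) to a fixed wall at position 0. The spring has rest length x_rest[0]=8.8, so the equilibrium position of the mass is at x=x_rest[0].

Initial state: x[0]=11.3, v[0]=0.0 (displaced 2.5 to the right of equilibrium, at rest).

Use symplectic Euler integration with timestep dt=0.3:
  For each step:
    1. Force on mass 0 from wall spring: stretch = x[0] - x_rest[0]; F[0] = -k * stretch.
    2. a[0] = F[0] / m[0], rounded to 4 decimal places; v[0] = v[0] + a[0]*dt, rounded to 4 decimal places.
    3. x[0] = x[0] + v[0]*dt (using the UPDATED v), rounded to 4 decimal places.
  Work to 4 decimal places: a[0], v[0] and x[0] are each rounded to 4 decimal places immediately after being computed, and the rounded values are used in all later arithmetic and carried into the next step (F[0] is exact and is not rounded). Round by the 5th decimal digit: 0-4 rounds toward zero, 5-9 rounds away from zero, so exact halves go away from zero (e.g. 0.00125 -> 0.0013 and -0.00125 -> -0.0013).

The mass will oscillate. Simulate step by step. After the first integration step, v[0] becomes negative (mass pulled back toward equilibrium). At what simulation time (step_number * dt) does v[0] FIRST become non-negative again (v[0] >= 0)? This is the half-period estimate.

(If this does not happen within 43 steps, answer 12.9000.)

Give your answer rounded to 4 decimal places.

Step 0: x=[11.3000] v=[0.0000]
Step 1: x=[10.5227] v=[-2.5909]
Step 2: x=[9.2098] v=[-4.3762]
Step 3: x=[7.7695] v=[-4.8009]
Step 4: x=[6.6496] v=[-3.7329]
Step 5: x=[6.1983] v=[-1.5043]
Step 6: x=[6.5559] v=[1.1920]
First v>=0 after going negative at step 6, time=1.8000

Answer: 1.8000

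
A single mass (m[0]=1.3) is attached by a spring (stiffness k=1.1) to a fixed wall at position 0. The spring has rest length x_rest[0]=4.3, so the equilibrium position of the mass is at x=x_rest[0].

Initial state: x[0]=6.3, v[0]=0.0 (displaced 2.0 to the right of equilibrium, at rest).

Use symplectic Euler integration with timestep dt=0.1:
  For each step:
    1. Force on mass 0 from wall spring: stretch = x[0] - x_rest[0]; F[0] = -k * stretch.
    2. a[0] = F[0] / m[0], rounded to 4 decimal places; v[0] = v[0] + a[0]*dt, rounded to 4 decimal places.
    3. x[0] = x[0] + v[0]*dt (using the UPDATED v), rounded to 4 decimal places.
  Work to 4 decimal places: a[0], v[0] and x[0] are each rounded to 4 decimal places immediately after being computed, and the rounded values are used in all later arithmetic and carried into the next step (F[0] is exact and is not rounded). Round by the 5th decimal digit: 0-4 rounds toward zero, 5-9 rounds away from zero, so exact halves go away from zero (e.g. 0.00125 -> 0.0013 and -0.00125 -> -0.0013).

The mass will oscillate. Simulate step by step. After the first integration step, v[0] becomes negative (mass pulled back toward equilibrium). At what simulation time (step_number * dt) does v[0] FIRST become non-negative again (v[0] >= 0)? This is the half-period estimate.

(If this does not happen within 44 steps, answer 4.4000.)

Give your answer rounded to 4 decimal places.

Step 0: x=[6.3000] v=[0.0000]
Step 1: x=[6.2831] v=[-0.1692]
Step 2: x=[6.2494] v=[-0.3370]
Step 3: x=[6.1992] v=[-0.5020]
Step 4: x=[6.1329] v=[-0.6627]
Step 5: x=[6.0511] v=[-0.8178]
Step 6: x=[5.9545] v=[-0.9660]
Step 7: x=[5.8439] v=[-1.1060]
Step 8: x=[5.7202] v=[-1.2366]
Step 9: x=[5.5845] v=[-1.3568]
Step 10: x=[5.4380] v=[-1.4655]
Step 11: x=[5.2818] v=[-1.5618]
Step 12: x=[5.1173] v=[-1.6449]
Step 13: x=[4.9459] v=[-1.7141]
Step 14: x=[4.7690] v=[-1.7688]
Step 15: x=[4.5882] v=[-1.8085]
Step 16: x=[4.4049] v=[-1.8329]
Step 17: x=[4.2207] v=[-1.8418]
Step 18: x=[4.0372] v=[-1.8351]
Step 19: x=[3.8559] v=[-1.8129]
Step 20: x=[3.6784] v=[-1.7753]
Step 21: x=[3.5061] v=[-1.7227]
Step 22: x=[3.3406] v=[-1.6555]
Step 23: x=[3.1832] v=[-1.5743]
Step 24: x=[3.0352] v=[-1.4798]
Step 25: x=[2.8979] v=[-1.3728]
Step 26: x=[2.7725] v=[-1.2542]
Step 27: x=[2.6600] v=[-1.1250]
Step 28: x=[2.5614] v=[-0.9862]
Step 29: x=[2.4775] v=[-0.8391]
Step 30: x=[2.4090] v=[-0.6849]
Step 31: x=[2.3565] v=[-0.5249]
Step 32: x=[2.3205] v=[-0.3605]
Step 33: x=[2.3012] v=[-0.1930]
Step 34: x=[2.2988] v=[-0.0239]
Step 35: x=[2.3133] v=[0.1454]
First v>=0 after going negative at step 35, time=3.5000

Answer: 3.5000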